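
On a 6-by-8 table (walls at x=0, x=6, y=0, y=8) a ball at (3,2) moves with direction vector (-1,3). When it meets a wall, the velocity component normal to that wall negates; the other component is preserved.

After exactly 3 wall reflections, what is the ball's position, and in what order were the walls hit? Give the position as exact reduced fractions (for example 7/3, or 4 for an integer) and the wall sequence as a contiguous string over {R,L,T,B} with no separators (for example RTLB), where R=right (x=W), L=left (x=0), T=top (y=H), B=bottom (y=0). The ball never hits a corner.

1. t=2 → T at (1,8); v=(-1,-3)
2. t=1 → L at (0,5); v=(1,-3)
3. t=5/3 → B at (5/3,0); v=(1,3)

Final position: (5/3,0)
Wall sequence: TLB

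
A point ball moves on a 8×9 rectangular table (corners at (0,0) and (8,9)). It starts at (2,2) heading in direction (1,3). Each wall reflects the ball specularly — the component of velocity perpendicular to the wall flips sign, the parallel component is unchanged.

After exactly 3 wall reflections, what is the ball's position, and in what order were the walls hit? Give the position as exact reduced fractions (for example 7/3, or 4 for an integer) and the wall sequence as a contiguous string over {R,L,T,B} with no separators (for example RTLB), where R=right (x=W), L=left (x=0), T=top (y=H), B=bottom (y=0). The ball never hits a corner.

1. t=7/3 → T at (13/3,9); v=(1,-3)
2. t=3 → B at (22/3,0); v=(1,3)
3. t=2/3 → R at (8,2); v=(-1,3)

Final position: (8,2)
Wall sequence: TBR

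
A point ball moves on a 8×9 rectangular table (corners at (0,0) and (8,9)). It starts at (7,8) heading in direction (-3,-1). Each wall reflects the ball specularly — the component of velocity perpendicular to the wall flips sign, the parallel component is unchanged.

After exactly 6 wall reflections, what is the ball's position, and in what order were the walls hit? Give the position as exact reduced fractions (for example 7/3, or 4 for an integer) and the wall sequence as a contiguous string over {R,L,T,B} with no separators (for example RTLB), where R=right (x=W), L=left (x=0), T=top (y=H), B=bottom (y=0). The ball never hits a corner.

Final position: (0,5)
Wall sequence: LRLBRL

1. t=7/3 → L at (0,17/3); v=(3,-1)
2. t=8/3 → R at (8,3); v=(-3,-1)
3. t=8/3 → L at (0,1/3); v=(3,-1)
4. t=1/3 → B at (1,0); v=(3,1)
5. t=7/3 → R at (8,7/3); v=(-3,1)
6. t=8/3 → L at (0,5); v=(3,1)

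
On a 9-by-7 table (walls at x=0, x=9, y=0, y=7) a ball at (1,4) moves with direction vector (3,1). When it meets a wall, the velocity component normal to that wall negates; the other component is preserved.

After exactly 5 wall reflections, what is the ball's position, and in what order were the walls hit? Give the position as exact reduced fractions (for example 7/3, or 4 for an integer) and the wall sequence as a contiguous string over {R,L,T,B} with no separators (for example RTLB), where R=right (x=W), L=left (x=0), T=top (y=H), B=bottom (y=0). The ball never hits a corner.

Final position: (5,0)
Wall sequence: RTLRB

1. t=8/3 → R at (9,20/3); v=(-3,1)
2. t=1/3 → T at (8,7); v=(-3,-1)
3. t=8/3 → L at (0,13/3); v=(3,-1)
4. t=3 → R at (9,4/3); v=(-3,-1)
5. t=4/3 → B at (5,0); v=(-3,1)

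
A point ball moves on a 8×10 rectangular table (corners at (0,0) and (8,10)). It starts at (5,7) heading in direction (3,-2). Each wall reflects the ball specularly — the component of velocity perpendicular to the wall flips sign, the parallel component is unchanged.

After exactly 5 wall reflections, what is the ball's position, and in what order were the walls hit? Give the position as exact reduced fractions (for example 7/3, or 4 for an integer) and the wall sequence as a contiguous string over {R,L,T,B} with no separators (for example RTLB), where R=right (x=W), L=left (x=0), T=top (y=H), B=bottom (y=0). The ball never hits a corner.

1. t=1 → R at (8,5); v=(-3,-2)
2. t=5/2 → B at (1/2,0); v=(-3,2)
3. t=1/6 → L at (0,1/3); v=(3,2)
4. t=8/3 → R at (8,17/3); v=(-3,2)
5. t=13/6 → T at (3/2,10); v=(-3,-2)

Final position: (3/2,10)
Wall sequence: RBLRT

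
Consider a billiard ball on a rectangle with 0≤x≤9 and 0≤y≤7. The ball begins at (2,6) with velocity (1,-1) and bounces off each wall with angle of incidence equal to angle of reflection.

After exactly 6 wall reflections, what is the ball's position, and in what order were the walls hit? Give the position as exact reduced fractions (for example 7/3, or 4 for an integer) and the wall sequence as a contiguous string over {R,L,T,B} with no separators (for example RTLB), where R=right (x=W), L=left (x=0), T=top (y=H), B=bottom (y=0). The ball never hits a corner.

Final position: (9,5)
Wall sequence: BRTLBR

1. t=6 → B at (8,0); v=(1,1)
2. t=1 → R at (9,1); v=(-1,1)
3. t=6 → T at (3,7); v=(-1,-1)
4. t=3 → L at (0,4); v=(1,-1)
5. t=4 → B at (4,0); v=(1,1)
6. t=5 → R at (9,5); v=(-1,1)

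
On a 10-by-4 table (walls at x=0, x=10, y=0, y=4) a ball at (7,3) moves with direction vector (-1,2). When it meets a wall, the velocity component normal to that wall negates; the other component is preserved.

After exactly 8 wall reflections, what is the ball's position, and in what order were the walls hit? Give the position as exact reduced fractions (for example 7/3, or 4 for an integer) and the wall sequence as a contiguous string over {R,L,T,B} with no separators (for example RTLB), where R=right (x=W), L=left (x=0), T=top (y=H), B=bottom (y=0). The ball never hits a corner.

Final position: (11/2,4)
Wall sequence: TBTBLTBT

1. t=1/2 → T at (13/2,4); v=(-1,-2)
2. t=2 → B at (9/2,0); v=(-1,2)
3. t=2 → T at (5/2,4); v=(-1,-2)
4. t=2 → B at (1/2,0); v=(-1,2)
5. t=1/2 → L at (0,1); v=(1,2)
6. t=3/2 → T at (3/2,4); v=(1,-2)
7. t=2 → B at (7/2,0); v=(1,2)
8. t=2 → T at (11/2,4); v=(1,-2)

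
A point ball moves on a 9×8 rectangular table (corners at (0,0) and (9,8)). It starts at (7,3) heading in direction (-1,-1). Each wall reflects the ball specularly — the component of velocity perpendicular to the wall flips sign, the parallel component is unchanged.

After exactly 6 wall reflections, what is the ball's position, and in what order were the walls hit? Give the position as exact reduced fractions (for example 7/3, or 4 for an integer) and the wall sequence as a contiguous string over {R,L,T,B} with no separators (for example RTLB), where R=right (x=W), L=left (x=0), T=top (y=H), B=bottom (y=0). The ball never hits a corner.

1. t=3 → B at (4,0); v=(-1,1)
2. t=4 → L at (0,4); v=(1,1)
3. t=4 → T at (4,8); v=(1,-1)
4. t=5 → R at (9,3); v=(-1,-1)
5. t=3 → B at (6,0); v=(-1,1)
6. t=6 → L at (0,6); v=(1,1)

Final position: (0,6)
Wall sequence: BLTRBL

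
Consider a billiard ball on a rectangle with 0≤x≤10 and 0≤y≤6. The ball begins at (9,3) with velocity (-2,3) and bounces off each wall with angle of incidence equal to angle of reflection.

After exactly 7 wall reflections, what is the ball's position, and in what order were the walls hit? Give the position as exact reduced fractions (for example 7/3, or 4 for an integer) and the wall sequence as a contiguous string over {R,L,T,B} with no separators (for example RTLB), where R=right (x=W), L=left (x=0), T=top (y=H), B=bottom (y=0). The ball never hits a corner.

1. t=1 → T at (7,6); v=(-2,-3)
2. t=2 → B at (3,0); v=(-2,3)
3. t=3/2 → L at (0,9/2); v=(2,3)
4. t=1/2 → T at (1,6); v=(2,-3)
5. t=2 → B at (5,0); v=(2,3)
6. t=2 → T at (9,6); v=(2,-3)
7. t=1/2 → R at (10,9/2); v=(-2,-3)

Final position: (10,9/2)
Wall sequence: TBLTBTR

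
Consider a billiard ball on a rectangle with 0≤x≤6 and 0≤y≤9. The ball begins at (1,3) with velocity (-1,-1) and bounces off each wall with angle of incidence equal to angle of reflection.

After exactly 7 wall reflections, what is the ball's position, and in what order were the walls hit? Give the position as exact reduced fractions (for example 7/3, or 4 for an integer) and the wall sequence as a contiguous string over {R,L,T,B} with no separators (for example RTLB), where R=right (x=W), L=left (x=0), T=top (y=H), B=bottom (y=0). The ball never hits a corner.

Final position: (4,0)
Wall sequence: LBRTLRB

1. t=1 → L at (0,2); v=(1,-1)
2. t=2 → B at (2,0); v=(1,1)
3. t=4 → R at (6,4); v=(-1,1)
4. t=5 → T at (1,9); v=(-1,-1)
5. t=1 → L at (0,8); v=(1,-1)
6. t=6 → R at (6,2); v=(-1,-1)
7. t=2 → B at (4,0); v=(-1,1)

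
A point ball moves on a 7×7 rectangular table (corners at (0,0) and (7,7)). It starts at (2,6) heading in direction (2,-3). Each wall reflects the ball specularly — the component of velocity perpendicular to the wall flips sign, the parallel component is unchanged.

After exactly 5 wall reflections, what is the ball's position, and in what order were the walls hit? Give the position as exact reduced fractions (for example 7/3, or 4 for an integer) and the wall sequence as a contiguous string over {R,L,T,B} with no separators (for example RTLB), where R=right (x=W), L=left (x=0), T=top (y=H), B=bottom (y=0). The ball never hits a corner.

1. t=2 → B at (6,0); v=(2,3)
2. t=1/2 → R at (7,3/2); v=(-2,3)
3. t=11/6 → T at (10/3,7); v=(-2,-3)
4. t=5/3 → L at (0,2); v=(2,-3)
5. t=2/3 → B at (4/3,0); v=(2,3)

Final position: (4/3,0)
Wall sequence: BRTLB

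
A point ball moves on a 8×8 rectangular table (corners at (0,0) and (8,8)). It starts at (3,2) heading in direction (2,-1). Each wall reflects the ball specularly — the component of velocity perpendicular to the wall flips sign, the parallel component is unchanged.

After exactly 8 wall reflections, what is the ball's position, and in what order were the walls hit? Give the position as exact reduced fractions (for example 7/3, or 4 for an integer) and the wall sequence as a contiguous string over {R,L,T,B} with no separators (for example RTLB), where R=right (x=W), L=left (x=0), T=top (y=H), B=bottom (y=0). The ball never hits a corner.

1. t=2 → B at (7,0); v=(2,1)
2. t=1/2 → R at (8,1/2); v=(-2,1)
3. t=4 → L at (0,9/2); v=(2,1)
4. t=7/2 → T at (7,8); v=(2,-1)
5. t=1/2 → R at (8,15/2); v=(-2,-1)
6. t=4 → L at (0,7/2); v=(2,-1)
7. t=7/2 → B at (7,0); v=(2,1)
8. t=1/2 → R at (8,1/2); v=(-2,1)

Final position: (8,1/2)
Wall sequence: BRLTRLBR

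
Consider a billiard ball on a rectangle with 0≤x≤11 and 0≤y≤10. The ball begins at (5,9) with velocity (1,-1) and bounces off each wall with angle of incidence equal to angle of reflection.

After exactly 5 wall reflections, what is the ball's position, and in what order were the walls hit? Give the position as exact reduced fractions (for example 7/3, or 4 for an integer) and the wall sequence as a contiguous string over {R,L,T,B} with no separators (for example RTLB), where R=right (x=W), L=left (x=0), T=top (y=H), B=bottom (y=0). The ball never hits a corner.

Final position: (11,1)
Wall sequence: RBLTR

1. t=6 → R at (11,3); v=(-1,-1)
2. t=3 → B at (8,0); v=(-1,1)
3. t=8 → L at (0,8); v=(1,1)
4. t=2 → T at (2,10); v=(1,-1)
5. t=9 → R at (11,1); v=(-1,-1)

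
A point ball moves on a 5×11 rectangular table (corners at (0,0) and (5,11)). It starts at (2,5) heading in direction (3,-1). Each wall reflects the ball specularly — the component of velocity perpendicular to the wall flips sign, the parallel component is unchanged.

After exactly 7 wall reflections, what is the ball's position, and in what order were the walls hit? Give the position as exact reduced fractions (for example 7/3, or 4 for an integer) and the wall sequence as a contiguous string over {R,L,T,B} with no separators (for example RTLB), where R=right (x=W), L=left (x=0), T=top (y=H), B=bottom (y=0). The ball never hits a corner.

Final position: (0,13/3)
Wall sequence: RLRBLRL

1. t=1 → R at (5,4); v=(-3,-1)
2. t=5/3 → L at (0,7/3); v=(3,-1)
3. t=5/3 → R at (5,2/3); v=(-3,-1)
4. t=2/3 → B at (3,0); v=(-3,1)
5. t=1 → L at (0,1); v=(3,1)
6. t=5/3 → R at (5,8/3); v=(-3,1)
7. t=5/3 → L at (0,13/3); v=(3,1)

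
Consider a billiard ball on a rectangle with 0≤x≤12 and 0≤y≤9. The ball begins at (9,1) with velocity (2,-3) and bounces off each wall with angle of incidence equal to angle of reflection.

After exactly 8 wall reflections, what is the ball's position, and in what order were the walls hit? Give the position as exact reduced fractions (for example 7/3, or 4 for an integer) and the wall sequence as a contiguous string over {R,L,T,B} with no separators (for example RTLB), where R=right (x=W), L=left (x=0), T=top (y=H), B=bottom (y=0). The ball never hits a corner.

Final position: (12,7/2)
Wall sequence: BRTBLTBR

1. t=1/3 → B at (29/3,0); v=(2,3)
2. t=7/6 → R at (12,7/2); v=(-2,3)
3. t=11/6 → T at (25/3,9); v=(-2,-3)
4. t=3 → B at (7/3,0); v=(-2,3)
5. t=7/6 → L at (0,7/2); v=(2,3)
6. t=11/6 → T at (11/3,9); v=(2,-3)
7. t=3 → B at (29/3,0); v=(2,3)
8. t=7/6 → R at (12,7/2); v=(-2,3)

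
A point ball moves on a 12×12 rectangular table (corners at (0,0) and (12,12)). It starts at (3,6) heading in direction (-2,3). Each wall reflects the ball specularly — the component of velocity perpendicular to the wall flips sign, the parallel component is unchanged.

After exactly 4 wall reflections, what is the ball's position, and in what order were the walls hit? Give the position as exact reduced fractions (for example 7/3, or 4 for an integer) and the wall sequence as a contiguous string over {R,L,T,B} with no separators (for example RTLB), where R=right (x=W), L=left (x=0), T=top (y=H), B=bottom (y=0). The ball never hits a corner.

1. t=3/2 → L at (0,21/2); v=(2,3)
2. t=1/2 → T at (1,12); v=(2,-3)
3. t=4 → B at (9,0); v=(2,3)
4. t=3/2 → R at (12,9/2); v=(-2,3)

Final position: (12,9/2)
Wall sequence: LTBR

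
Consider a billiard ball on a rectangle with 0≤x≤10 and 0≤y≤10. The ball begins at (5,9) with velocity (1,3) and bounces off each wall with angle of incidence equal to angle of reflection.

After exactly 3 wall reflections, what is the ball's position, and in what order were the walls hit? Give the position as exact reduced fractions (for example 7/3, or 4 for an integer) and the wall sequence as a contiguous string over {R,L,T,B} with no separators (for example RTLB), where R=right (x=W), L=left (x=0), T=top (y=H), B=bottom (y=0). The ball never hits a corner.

Final position: (10,4)
Wall sequence: TBR

1. t=1/3 → T at (16/3,10); v=(1,-3)
2. t=10/3 → B at (26/3,0); v=(1,3)
3. t=4/3 → R at (10,4); v=(-1,3)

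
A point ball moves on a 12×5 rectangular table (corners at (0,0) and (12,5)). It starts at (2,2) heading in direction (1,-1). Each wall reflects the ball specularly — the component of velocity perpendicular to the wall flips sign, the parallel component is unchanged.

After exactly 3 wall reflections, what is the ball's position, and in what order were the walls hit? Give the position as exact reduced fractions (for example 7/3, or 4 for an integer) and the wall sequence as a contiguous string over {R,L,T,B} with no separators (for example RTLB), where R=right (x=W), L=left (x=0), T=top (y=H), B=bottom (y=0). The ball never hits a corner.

1. t=2 → B at (4,0); v=(1,1)
2. t=5 → T at (9,5); v=(1,-1)
3. t=3 → R at (12,2); v=(-1,-1)

Final position: (12,2)
Wall sequence: BTR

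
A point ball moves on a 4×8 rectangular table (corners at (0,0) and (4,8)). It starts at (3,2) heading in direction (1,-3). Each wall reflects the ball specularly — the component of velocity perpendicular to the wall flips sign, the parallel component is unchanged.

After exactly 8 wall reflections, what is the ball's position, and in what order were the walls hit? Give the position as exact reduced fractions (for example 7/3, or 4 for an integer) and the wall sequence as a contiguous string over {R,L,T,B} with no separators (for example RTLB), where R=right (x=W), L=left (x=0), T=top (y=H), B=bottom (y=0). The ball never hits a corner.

1. t=2/3 → B at (11/3,0); v=(1,3)
2. t=1/3 → R at (4,1); v=(-1,3)
3. t=7/3 → T at (5/3,8); v=(-1,-3)
4. t=5/3 → L at (0,3); v=(1,-3)
5. t=1 → B at (1,0); v=(1,3)
6. t=8/3 → T at (11/3,8); v=(1,-3)
7. t=1/3 → R at (4,7); v=(-1,-3)
8. t=7/3 → B at (5/3,0); v=(-1,3)

Final position: (5/3,0)
Wall sequence: BRTLBTRB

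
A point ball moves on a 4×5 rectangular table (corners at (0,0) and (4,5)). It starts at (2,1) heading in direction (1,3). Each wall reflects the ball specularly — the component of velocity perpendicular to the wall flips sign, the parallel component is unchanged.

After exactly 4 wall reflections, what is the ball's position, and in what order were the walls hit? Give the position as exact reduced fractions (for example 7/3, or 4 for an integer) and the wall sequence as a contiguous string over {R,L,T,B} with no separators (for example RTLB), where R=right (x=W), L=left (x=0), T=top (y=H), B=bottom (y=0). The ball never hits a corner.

1. t=4/3 → T at (10/3,5); v=(1,-3)
2. t=2/3 → R at (4,3); v=(-1,-3)
3. t=1 → B at (3,0); v=(-1,3)
4. t=5/3 → T at (4/3,5); v=(-1,-3)

Final position: (4/3,5)
Wall sequence: TRBT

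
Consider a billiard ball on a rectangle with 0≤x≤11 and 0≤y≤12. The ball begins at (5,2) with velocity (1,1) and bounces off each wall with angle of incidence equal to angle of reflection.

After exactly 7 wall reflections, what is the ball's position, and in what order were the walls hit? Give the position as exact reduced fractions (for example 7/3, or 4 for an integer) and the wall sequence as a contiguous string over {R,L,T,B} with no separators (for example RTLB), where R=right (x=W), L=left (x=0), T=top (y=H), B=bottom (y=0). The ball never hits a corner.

1. t=6 → R at (11,8); v=(-1,1)
2. t=4 → T at (7,12); v=(-1,-1)
3. t=7 → L at (0,5); v=(1,-1)
4. t=5 → B at (5,0); v=(1,1)
5. t=6 → R at (11,6); v=(-1,1)
6. t=6 → T at (5,12); v=(-1,-1)
7. t=5 → L at (0,7); v=(1,-1)

Final position: (0,7)
Wall sequence: RTLBRTL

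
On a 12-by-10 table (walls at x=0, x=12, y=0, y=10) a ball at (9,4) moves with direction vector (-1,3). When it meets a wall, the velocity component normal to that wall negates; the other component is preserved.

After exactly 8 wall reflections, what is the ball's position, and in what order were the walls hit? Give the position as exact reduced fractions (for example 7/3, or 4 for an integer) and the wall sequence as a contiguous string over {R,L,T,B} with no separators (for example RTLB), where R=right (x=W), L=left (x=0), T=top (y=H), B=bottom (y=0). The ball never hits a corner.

Final position: (12,7)
Wall sequence: TBTLBTBR

1. t=2 → T at (7,10); v=(-1,-3)
2. t=10/3 → B at (11/3,0); v=(-1,3)
3. t=10/3 → T at (1/3,10); v=(-1,-3)
4. t=1/3 → L at (0,9); v=(1,-3)
5. t=3 → B at (3,0); v=(1,3)
6. t=10/3 → T at (19/3,10); v=(1,-3)
7. t=10/3 → B at (29/3,0); v=(1,3)
8. t=7/3 → R at (12,7); v=(-1,3)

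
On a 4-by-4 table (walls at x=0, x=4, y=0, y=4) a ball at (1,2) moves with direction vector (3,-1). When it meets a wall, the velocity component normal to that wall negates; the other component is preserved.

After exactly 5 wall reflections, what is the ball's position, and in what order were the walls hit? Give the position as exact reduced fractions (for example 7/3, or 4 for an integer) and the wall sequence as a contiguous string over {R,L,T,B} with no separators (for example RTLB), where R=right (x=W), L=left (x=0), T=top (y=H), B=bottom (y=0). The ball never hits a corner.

1. t=1 → R at (4,1); v=(-3,-1)
2. t=1 → B at (1,0); v=(-3,1)
3. t=1/3 → L at (0,1/3); v=(3,1)
4. t=4/3 → R at (4,5/3); v=(-3,1)
5. t=4/3 → L at (0,3); v=(3,1)

Final position: (0,3)
Wall sequence: RBLRL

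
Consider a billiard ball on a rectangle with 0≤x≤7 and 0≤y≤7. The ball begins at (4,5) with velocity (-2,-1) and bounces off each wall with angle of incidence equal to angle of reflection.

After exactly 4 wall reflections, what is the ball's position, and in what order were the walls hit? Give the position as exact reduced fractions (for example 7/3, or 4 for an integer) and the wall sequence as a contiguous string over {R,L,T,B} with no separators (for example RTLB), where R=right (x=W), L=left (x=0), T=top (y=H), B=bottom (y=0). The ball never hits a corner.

1. t=2 → L at (0,3); v=(2,-1)
2. t=3 → B at (6,0); v=(2,1)
3. t=1/2 → R at (7,1/2); v=(-2,1)
4. t=7/2 → L at (0,4); v=(2,1)

Final position: (0,4)
Wall sequence: LBRL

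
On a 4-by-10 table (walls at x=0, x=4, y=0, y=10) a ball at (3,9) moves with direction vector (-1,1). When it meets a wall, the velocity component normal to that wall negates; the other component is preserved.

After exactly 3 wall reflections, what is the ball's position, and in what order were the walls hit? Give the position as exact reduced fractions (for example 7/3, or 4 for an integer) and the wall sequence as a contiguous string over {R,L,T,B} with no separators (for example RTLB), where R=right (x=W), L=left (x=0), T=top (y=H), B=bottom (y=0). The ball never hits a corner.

Final position: (4,4)
Wall sequence: TLR

1. t=1 → T at (2,10); v=(-1,-1)
2. t=2 → L at (0,8); v=(1,-1)
3. t=4 → R at (4,4); v=(-1,-1)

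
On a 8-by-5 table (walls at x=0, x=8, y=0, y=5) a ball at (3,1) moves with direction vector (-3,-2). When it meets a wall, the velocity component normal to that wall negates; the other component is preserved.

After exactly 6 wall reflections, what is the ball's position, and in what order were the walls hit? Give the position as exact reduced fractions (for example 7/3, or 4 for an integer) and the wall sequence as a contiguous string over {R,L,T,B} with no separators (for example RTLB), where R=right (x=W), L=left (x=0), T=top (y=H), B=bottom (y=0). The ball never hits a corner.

1. t=1/2 → B at (3/2,0); v=(-3,2)
2. t=1/2 → L at (0,1); v=(3,2)
3. t=2 → T at (6,5); v=(3,-2)
4. t=2/3 → R at (8,11/3); v=(-3,-2)
5. t=11/6 → B at (5/2,0); v=(-3,2)
6. t=5/6 → L at (0,5/3); v=(3,2)

Final position: (0,5/3)
Wall sequence: BLTRBL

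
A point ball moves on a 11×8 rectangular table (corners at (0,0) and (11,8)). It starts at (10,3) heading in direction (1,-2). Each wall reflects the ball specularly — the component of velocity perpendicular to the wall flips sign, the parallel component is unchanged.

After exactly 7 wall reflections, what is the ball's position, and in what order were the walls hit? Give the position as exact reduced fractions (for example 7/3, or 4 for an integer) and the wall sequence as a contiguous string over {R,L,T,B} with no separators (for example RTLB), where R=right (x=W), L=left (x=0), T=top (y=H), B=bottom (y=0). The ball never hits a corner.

Final position: (11/2,0)
Wall sequence: RBTBLTB

1. t=1 → R at (11,1); v=(-1,-2)
2. t=1/2 → B at (21/2,0); v=(-1,2)
3. t=4 → T at (13/2,8); v=(-1,-2)
4. t=4 → B at (5/2,0); v=(-1,2)
5. t=5/2 → L at (0,5); v=(1,2)
6. t=3/2 → T at (3/2,8); v=(1,-2)
7. t=4 → B at (11/2,0); v=(1,2)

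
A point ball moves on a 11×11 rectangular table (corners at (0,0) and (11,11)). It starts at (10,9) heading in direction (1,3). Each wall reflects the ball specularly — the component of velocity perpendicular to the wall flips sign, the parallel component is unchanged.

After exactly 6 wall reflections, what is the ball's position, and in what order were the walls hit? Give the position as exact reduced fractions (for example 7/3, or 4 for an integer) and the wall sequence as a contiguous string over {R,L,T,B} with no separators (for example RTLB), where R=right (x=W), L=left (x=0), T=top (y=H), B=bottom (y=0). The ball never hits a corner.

Final position: (0,1)
Wall sequence: TRBTBL

1. t=2/3 → T at (32/3,11); v=(1,-3)
2. t=1/3 → R at (11,10); v=(-1,-3)
3. t=10/3 → B at (23/3,0); v=(-1,3)
4. t=11/3 → T at (4,11); v=(-1,-3)
5. t=11/3 → B at (1/3,0); v=(-1,3)
6. t=1/3 → L at (0,1); v=(1,3)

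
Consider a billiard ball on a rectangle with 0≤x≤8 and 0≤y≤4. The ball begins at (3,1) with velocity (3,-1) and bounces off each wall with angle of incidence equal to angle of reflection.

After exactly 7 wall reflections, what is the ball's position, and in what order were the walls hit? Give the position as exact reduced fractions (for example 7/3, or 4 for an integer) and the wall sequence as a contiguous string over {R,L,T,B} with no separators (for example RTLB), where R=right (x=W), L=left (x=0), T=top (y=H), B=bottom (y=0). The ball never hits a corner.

Final position: (0,2/3)
Wall sequence: BRLTRBL

1. t=1 → B at (6,0); v=(3,1)
2. t=2/3 → R at (8,2/3); v=(-3,1)
3. t=8/3 → L at (0,10/3); v=(3,1)
4. t=2/3 → T at (2,4); v=(3,-1)
5. t=2 → R at (8,2); v=(-3,-1)
6. t=2 → B at (2,0); v=(-3,1)
7. t=2/3 → L at (0,2/3); v=(3,1)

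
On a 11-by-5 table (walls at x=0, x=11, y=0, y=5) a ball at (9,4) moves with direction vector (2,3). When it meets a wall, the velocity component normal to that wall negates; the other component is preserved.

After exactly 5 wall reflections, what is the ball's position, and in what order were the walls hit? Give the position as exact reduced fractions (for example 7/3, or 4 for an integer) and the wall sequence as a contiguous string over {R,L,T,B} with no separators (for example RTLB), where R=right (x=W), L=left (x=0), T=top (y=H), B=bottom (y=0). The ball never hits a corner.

Final position: (7/3,0)
Wall sequence: TRBTB

1. t=1/3 → T at (29/3,5); v=(2,-3)
2. t=2/3 → R at (11,3); v=(-2,-3)
3. t=1 → B at (9,0); v=(-2,3)
4. t=5/3 → T at (17/3,5); v=(-2,-3)
5. t=5/3 → B at (7/3,0); v=(-2,3)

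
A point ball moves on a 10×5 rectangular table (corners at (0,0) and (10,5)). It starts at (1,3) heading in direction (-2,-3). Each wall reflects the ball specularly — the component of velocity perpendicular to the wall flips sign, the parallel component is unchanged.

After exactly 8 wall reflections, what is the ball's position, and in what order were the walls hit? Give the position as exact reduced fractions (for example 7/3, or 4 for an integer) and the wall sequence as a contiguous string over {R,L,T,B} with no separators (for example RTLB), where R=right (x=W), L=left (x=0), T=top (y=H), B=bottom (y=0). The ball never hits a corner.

1. t=1/2 → L at (0,3/2); v=(2,-3)
2. t=1/2 → B at (1,0); v=(2,3)
3. t=5/3 → T at (13/3,5); v=(2,-3)
4. t=5/3 → B at (23/3,0); v=(2,3)
5. t=7/6 → R at (10,7/2); v=(-2,3)
6. t=1/2 → T at (9,5); v=(-2,-3)
7. t=5/3 → B at (17/3,0); v=(-2,3)
8. t=5/3 → T at (7/3,5); v=(-2,-3)

Final position: (7/3,5)
Wall sequence: LBTBRTBT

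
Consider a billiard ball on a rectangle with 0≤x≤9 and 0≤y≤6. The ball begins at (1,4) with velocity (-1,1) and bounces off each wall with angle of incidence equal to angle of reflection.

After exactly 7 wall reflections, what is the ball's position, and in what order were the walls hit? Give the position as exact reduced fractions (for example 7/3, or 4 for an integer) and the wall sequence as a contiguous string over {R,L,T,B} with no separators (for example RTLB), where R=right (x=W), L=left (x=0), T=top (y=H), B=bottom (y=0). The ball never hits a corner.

Final position: (1,0)
Wall sequence: LTBRTLB

1. t=1 → L at (0,5); v=(1,1)
2. t=1 → T at (1,6); v=(1,-1)
3. t=6 → B at (7,0); v=(1,1)
4. t=2 → R at (9,2); v=(-1,1)
5. t=4 → T at (5,6); v=(-1,-1)
6. t=5 → L at (0,1); v=(1,-1)
7. t=1 → B at (1,0); v=(1,1)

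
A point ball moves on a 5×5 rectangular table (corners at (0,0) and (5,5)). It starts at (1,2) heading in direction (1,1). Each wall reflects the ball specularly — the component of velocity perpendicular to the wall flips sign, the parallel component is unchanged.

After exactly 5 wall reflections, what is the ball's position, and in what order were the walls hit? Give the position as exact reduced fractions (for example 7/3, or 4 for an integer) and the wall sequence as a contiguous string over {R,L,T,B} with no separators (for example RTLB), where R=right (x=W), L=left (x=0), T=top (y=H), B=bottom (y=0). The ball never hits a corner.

Final position: (4,5)
Wall sequence: TRBLT

1. t=3 → T at (4,5); v=(1,-1)
2. t=1 → R at (5,4); v=(-1,-1)
3. t=4 → B at (1,0); v=(-1,1)
4. t=1 → L at (0,1); v=(1,1)
5. t=4 → T at (4,5); v=(1,-1)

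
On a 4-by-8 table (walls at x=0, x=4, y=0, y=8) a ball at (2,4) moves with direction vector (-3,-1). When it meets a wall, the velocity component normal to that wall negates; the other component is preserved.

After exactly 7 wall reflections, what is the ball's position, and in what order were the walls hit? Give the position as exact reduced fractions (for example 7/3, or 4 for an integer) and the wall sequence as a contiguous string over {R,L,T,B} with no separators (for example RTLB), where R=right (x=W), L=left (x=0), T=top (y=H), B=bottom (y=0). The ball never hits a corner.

Final position: (4,10/3)
Wall sequence: LRLBRLR

1. t=2/3 → L at (0,10/3); v=(3,-1)
2. t=4/3 → R at (4,2); v=(-3,-1)
3. t=4/3 → L at (0,2/3); v=(3,-1)
4. t=2/3 → B at (2,0); v=(3,1)
5. t=2/3 → R at (4,2/3); v=(-3,1)
6. t=4/3 → L at (0,2); v=(3,1)
7. t=4/3 → R at (4,10/3); v=(-3,1)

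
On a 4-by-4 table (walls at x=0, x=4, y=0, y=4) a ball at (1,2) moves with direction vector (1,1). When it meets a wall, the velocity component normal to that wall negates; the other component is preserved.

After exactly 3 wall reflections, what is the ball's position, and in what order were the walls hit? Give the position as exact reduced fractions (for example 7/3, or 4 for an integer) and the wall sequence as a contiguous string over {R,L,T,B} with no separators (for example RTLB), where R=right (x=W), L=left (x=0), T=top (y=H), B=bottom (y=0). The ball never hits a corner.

Final position: (1,0)
Wall sequence: TRB

1. t=2 → T at (3,4); v=(1,-1)
2. t=1 → R at (4,3); v=(-1,-1)
3. t=3 → B at (1,0); v=(-1,1)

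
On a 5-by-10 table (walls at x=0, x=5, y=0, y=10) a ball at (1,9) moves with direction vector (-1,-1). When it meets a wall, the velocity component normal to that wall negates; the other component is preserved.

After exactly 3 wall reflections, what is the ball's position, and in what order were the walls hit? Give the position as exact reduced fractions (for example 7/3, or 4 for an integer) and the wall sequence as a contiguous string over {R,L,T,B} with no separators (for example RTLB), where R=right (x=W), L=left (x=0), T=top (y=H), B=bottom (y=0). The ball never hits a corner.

Final position: (2,0)
Wall sequence: LRB

1. t=1 → L at (0,8); v=(1,-1)
2. t=5 → R at (5,3); v=(-1,-1)
3. t=3 → B at (2,0); v=(-1,1)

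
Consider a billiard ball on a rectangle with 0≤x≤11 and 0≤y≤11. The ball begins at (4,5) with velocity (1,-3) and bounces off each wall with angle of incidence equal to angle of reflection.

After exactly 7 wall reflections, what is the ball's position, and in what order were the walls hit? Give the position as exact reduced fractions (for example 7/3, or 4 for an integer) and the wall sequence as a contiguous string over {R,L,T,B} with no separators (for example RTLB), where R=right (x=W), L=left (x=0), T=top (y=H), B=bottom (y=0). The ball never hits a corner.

1. t=5/3 → B at (17/3,0); v=(1,3)
2. t=11/3 → T at (28/3,11); v=(1,-3)
3. t=5/3 → R at (11,6); v=(-1,-3)
4. t=2 → B at (9,0); v=(-1,3)
5. t=11/3 → T at (16/3,11); v=(-1,-3)
6. t=11/3 → B at (5/3,0); v=(-1,3)
7. t=5/3 → L at (0,5); v=(1,3)

Final position: (0,5)
Wall sequence: BTRBTBL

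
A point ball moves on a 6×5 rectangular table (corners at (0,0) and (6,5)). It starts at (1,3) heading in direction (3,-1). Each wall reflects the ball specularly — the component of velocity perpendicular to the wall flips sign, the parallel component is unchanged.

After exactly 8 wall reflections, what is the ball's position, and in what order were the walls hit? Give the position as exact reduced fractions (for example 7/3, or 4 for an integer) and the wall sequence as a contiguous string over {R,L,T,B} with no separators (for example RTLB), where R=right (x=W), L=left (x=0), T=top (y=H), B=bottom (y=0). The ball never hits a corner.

1. t=5/3 → R at (6,4/3); v=(-3,-1)
2. t=4/3 → B at (2,0); v=(-3,1)
3. t=2/3 → L at (0,2/3); v=(3,1)
4. t=2 → R at (6,8/3); v=(-3,1)
5. t=2 → L at (0,14/3); v=(3,1)
6. t=1/3 → T at (1,5); v=(3,-1)
7. t=5/3 → R at (6,10/3); v=(-3,-1)
8. t=2 → L at (0,4/3); v=(3,-1)

Final position: (0,4/3)
Wall sequence: RBLRLTRL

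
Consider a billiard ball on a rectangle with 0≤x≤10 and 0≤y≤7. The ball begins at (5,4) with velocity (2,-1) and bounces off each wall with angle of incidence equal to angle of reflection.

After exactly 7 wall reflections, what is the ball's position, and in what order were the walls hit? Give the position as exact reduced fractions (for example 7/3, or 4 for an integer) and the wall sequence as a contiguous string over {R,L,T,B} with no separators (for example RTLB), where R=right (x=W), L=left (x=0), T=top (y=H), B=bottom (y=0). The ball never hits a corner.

Final position: (1,0)
Wall sequence: RBLTRLB

1. t=5/2 → R at (10,3/2); v=(-2,-1)
2. t=3/2 → B at (7,0); v=(-2,1)
3. t=7/2 → L at (0,7/2); v=(2,1)
4. t=7/2 → T at (7,7); v=(2,-1)
5. t=3/2 → R at (10,11/2); v=(-2,-1)
6. t=5 → L at (0,1/2); v=(2,-1)
7. t=1/2 → B at (1,0); v=(2,1)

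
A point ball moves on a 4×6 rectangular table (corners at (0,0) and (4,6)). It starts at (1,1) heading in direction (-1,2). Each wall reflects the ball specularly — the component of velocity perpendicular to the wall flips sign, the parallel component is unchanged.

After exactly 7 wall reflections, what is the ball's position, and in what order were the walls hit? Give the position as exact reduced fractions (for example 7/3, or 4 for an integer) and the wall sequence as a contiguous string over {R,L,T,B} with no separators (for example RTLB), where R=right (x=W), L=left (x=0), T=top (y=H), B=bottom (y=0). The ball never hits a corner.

Final position: (5/2,0)
Wall sequence: LTRBTLB

1. t=1 → L at (0,3); v=(1,2)
2. t=3/2 → T at (3/2,6); v=(1,-2)
3. t=5/2 → R at (4,1); v=(-1,-2)
4. t=1/2 → B at (7/2,0); v=(-1,2)
5. t=3 → T at (1/2,6); v=(-1,-2)
6. t=1/2 → L at (0,5); v=(1,-2)
7. t=5/2 → B at (5/2,0); v=(1,2)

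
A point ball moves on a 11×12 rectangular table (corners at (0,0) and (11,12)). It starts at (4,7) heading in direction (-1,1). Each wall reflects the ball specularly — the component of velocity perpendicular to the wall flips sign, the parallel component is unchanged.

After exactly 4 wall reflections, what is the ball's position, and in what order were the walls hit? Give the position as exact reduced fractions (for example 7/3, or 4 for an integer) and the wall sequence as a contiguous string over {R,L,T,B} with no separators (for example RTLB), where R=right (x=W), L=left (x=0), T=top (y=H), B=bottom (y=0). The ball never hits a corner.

1. t=4 → L at (0,11); v=(1,1)
2. t=1 → T at (1,12); v=(1,-1)
3. t=10 → R at (11,2); v=(-1,-1)
4. t=2 → B at (9,0); v=(-1,1)

Final position: (9,0)
Wall sequence: LTRB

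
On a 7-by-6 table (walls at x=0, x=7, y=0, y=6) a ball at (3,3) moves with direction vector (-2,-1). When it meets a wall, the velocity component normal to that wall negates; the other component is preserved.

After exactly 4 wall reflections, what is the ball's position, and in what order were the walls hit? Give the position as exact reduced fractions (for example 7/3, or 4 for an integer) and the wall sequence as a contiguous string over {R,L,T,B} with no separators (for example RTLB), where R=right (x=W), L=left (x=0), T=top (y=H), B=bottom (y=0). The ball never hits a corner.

1. t=3/2 → L at (0,3/2); v=(2,-1)
2. t=3/2 → B at (3,0); v=(2,1)
3. t=2 → R at (7,2); v=(-2,1)
4. t=7/2 → L at (0,11/2); v=(2,1)

Final position: (0,11/2)
Wall sequence: LBRL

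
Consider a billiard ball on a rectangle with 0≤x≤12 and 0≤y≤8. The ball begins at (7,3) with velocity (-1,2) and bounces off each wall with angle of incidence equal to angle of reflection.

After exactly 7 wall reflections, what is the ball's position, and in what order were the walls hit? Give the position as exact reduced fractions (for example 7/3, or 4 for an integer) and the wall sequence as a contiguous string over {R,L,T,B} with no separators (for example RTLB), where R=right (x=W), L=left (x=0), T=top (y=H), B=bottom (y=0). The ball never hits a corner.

Final position: (12,7)
Wall sequence: TBLTBTR

1. t=5/2 → T at (9/2,8); v=(-1,-2)
2. t=4 → B at (1/2,0); v=(-1,2)
3. t=1/2 → L at (0,1); v=(1,2)
4. t=7/2 → T at (7/2,8); v=(1,-2)
5. t=4 → B at (15/2,0); v=(1,2)
6. t=4 → T at (23/2,8); v=(1,-2)
7. t=1/2 → R at (12,7); v=(-1,-2)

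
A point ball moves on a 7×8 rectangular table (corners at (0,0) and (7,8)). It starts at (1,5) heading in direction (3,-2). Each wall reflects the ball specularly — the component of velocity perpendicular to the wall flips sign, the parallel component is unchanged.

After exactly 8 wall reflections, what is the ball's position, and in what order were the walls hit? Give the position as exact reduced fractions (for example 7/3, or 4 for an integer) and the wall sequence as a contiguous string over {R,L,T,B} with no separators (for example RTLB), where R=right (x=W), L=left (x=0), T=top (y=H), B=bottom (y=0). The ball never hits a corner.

Final position: (7,5/3)
Wall sequence: RBLTRLBR

1. t=2 → R at (7,1); v=(-3,-2)
2. t=1/2 → B at (11/2,0); v=(-3,2)
3. t=11/6 → L at (0,11/3); v=(3,2)
4. t=13/6 → T at (13/2,8); v=(3,-2)
5. t=1/6 → R at (7,23/3); v=(-3,-2)
6. t=7/3 → L at (0,3); v=(3,-2)
7. t=3/2 → B at (9/2,0); v=(3,2)
8. t=5/6 → R at (7,5/3); v=(-3,2)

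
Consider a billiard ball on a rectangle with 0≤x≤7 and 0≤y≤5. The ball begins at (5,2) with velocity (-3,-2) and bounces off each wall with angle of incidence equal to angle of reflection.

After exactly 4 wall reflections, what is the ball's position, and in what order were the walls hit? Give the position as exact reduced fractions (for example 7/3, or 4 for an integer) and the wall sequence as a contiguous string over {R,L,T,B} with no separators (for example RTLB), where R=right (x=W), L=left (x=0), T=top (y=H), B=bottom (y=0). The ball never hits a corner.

1. t=1 → B at (2,0); v=(-3,2)
2. t=2/3 → L at (0,4/3); v=(3,2)
3. t=11/6 → T at (11/2,5); v=(3,-2)
4. t=1/2 → R at (7,4); v=(-3,-2)

Final position: (7,4)
Wall sequence: BLTR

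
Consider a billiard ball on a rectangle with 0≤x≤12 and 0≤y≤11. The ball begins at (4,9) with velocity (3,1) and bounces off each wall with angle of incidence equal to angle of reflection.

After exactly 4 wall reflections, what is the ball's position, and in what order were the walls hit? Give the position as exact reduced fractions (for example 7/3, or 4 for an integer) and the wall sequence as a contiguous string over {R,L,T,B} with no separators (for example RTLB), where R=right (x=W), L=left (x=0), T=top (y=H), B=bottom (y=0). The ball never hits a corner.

1. t=2 → T at (10,11); v=(3,-1)
2. t=2/3 → R at (12,31/3); v=(-3,-1)
3. t=4 → L at (0,19/3); v=(3,-1)
4. t=4 → R at (12,7/3); v=(-3,-1)

Final position: (12,7/3)
Wall sequence: TRLR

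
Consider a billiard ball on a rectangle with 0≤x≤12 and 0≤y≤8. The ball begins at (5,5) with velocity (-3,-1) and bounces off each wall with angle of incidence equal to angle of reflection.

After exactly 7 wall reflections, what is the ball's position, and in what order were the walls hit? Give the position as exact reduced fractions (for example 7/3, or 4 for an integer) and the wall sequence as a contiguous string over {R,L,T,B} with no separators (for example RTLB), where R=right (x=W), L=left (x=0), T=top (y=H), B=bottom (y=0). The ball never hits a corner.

1. t=5/3 → L at (0,10/3); v=(3,-1)
2. t=10/3 → B at (10,0); v=(3,1)
3. t=2/3 → R at (12,2/3); v=(-3,1)
4. t=4 → L at (0,14/3); v=(3,1)
5. t=10/3 → T at (10,8); v=(3,-1)
6. t=2/3 → R at (12,22/3); v=(-3,-1)
7. t=4 → L at (0,10/3); v=(3,-1)

Final position: (0,10/3)
Wall sequence: LBRLTRL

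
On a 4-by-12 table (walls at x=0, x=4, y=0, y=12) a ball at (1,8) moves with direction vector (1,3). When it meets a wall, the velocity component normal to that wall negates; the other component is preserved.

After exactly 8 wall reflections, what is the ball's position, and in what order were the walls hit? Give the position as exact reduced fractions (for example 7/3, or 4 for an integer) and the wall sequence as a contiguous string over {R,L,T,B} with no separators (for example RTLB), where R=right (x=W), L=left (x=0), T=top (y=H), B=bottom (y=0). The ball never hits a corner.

1. t=4/3 → T at (7/3,12); v=(1,-3)
2. t=5/3 → R at (4,7); v=(-1,-3)
3. t=7/3 → B at (5/3,0); v=(-1,3)
4. t=5/3 → L at (0,5); v=(1,3)
5. t=7/3 → T at (7/3,12); v=(1,-3)
6. t=5/3 → R at (4,7); v=(-1,-3)
7. t=7/3 → B at (5/3,0); v=(-1,3)
8. t=5/3 → L at (0,5); v=(1,3)

Final position: (0,5)
Wall sequence: TRBLTRBL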